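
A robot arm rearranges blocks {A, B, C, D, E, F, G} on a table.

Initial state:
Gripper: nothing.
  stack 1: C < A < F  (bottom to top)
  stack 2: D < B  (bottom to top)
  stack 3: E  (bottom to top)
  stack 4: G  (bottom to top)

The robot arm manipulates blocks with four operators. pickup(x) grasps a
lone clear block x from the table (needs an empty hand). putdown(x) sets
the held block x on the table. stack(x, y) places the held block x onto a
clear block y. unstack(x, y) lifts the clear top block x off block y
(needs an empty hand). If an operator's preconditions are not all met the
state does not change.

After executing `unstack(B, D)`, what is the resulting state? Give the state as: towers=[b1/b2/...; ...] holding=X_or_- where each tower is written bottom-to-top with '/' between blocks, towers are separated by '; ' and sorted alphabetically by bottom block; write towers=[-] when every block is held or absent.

towers=[C/A/F; D; E; G] holding=B

before: towers=[C/A/F; D/B; E; G] holding=-
pre[unstack(B, D)]: on(B,D) ✓, clear(B) ✓, handempty ✓
all met → apply unstack(B, D)
after:  towers=[C/A/F; D; E; G] holding=B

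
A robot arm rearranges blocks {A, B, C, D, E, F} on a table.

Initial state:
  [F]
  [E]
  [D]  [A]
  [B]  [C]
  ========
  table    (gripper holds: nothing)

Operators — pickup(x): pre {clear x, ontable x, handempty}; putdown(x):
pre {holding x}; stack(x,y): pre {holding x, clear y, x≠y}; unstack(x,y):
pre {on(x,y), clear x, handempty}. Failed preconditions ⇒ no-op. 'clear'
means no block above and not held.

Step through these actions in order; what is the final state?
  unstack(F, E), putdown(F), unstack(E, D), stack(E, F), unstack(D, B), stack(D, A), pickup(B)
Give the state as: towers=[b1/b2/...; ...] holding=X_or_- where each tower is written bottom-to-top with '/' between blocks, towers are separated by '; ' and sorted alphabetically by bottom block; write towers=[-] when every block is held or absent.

towers=[C/A/D; F/E] holding=B

step 1 (unstack(F, E)): towers=[B/D/E; C/A] holding=F
step 2 (putdown(F)): towers=[B/D/E; C/A; F] holding=-
step 3 (unstack(E, D)): towers=[B/D; C/A; F] holding=E
step 4 (stack(E, F)): towers=[B/D; C/A; F/E] holding=-
step 5 (unstack(D, B)): towers=[B; C/A; F/E] holding=D
step 6 (stack(D, A)): towers=[B; C/A/D; F/E] holding=-
step 7 (pickup(B)): towers=[C/A/D; F/E] holding=B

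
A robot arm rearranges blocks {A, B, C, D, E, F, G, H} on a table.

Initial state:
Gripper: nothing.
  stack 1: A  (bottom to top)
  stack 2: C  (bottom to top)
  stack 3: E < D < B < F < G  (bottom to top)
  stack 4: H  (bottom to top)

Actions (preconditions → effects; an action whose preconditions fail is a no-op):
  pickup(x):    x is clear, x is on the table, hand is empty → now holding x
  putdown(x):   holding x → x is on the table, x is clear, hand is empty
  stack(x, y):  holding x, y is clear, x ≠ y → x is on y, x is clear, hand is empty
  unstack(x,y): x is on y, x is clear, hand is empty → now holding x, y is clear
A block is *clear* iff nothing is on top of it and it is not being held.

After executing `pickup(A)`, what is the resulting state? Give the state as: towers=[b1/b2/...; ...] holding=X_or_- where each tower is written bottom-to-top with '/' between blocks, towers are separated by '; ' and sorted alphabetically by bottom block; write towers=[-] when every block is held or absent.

before: towers=[A; C; E/D/B/F/G; H] holding=-
pre[pickup(A)]: clear(A) ✓, ontable(A) ✓, handempty ✓
all met → apply pickup(A)
after:  towers=[C; E/D/B/F/G; H] holding=A

towers=[C; E/D/B/F/G; H] holding=A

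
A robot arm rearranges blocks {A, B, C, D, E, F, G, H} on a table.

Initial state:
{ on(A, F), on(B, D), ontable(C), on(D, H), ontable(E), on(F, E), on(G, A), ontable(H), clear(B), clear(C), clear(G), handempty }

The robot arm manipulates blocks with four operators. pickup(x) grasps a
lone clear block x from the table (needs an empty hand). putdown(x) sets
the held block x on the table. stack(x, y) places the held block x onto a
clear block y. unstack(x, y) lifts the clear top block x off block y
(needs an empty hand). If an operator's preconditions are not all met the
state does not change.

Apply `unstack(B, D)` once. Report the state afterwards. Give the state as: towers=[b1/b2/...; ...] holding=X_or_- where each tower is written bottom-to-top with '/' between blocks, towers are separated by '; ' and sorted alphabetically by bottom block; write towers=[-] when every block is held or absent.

towers=[C; E/F/A/G; H/D] holding=B

before: towers=[C; E/F/A/G; H/D/B] holding=-
pre[unstack(B, D)]: on(B,D) ✓, clear(B) ✓, handempty ✓
all met → apply unstack(B, D)
after:  towers=[C; E/F/A/G; H/D] holding=B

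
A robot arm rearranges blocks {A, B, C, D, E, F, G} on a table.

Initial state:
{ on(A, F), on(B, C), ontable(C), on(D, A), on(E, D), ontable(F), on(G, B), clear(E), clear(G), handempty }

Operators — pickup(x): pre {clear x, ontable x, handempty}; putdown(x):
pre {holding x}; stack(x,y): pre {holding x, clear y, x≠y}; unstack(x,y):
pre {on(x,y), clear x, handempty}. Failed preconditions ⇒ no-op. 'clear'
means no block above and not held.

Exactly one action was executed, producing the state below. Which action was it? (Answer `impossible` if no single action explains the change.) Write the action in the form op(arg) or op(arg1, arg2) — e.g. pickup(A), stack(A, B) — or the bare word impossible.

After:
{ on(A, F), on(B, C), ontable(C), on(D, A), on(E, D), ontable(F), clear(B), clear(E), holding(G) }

target: towers=[C/B; F/A/D/E] holding=G
     unstack(G, B) → towers=[C/B; F/A/D/E] holding=G  ← match
     unstack(E, D) → towers=[C/B/G; F/A/D] holding=E

unstack(G, B)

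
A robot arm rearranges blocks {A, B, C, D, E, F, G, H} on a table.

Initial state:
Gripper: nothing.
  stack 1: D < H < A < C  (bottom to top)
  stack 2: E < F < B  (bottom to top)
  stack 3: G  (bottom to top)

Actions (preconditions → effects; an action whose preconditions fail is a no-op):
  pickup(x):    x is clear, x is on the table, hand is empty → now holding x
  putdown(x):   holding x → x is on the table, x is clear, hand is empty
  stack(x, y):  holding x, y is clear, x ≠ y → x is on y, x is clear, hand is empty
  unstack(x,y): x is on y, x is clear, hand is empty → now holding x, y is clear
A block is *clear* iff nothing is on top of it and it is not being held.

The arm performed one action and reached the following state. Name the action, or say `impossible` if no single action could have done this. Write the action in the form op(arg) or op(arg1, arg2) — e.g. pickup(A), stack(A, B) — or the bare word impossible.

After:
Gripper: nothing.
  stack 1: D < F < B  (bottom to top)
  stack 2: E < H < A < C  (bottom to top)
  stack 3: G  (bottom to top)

impossible

target: towers=[D/F/B; E/H/A/C; G] holding=-
         pickup(G) → towers=[D/H/A/C; E/F/B] holding=G
     unstack(B, F) → towers=[D/H/A/C; E/F; G] holding=B
     unstack(C, A) → towers=[D/H/A; E/F/B; G] holding=C
none of the 3 applicable actions match → impossible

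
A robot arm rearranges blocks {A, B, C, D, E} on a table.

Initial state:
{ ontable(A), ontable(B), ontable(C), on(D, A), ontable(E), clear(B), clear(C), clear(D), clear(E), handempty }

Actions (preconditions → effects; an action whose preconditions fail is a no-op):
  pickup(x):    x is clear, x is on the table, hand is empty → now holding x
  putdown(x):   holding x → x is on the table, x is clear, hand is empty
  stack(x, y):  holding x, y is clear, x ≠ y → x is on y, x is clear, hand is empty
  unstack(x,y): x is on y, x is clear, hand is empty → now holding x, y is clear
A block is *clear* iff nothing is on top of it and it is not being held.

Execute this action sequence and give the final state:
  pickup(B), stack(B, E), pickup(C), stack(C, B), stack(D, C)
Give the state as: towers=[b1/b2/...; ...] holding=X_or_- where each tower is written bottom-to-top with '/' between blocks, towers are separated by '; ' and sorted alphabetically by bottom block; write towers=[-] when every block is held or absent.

step 1 (pickup(B)): towers=[A/D; C; E] holding=B
step 2 (stack(B, E)): towers=[A/D; C; E/B] holding=-
step 3 (pickup(C)): towers=[A/D; E/B] holding=C
step 4 (stack(C, B)): towers=[A/D; E/B/C] holding=-
step 5 (stack(D, C)) [no-op]: towers=[A/D; E/B/C] holding=-

towers=[A/D; E/B/C] holding=-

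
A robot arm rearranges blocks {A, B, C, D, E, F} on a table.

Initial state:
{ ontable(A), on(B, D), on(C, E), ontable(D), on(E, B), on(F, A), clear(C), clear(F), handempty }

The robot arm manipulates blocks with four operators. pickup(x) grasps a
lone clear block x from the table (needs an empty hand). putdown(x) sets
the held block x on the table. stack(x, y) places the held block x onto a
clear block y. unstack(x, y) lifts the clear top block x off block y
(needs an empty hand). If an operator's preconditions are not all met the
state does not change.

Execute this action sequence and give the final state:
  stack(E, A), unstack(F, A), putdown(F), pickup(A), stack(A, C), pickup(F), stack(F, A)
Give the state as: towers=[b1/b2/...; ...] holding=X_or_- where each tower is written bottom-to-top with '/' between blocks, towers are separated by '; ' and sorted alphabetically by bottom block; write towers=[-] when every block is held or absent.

step 1 (stack(E, A)) [no-op]: towers=[A/F; D/B/E/C] holding=-
step 2 (unstack(F, A)): towers=[A; D/B/E/C] holding=F
step 3 (putdown(F)): towers=[A; D/B/E/C; F] holding=-
step 4 (pickup(A)): towers=[D/B/E/C; F] holding=A
step 5 (stack(A, C)): towers=[D/B/E/C/A; F] holding=-
step 6 (pickup(F)): towers=[D/B/E/C/A] holding=F
step 7 (stack(F, A)): towers=[D/B/E/C/A/F] holding=-

towers=[D/B/E/C/A/F] holding=-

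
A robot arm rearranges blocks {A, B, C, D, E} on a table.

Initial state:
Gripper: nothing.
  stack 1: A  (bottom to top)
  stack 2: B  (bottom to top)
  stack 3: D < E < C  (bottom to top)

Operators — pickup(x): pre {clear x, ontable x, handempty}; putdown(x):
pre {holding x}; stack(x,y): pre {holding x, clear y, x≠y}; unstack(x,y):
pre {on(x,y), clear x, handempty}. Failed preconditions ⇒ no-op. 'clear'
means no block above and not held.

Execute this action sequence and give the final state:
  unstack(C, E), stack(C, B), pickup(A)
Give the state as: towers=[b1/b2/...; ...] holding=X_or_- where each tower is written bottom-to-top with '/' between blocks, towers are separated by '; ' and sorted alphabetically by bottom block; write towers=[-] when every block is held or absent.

towers=[B/C; D/E] holding=A

step 1 (unstack(C, E)): towers=[A; B; D/E] holding=C
step 2 (stack(C, B)): towers=[A; B/C; D/E] holding=-
step 3 (pickup(A)): towers=[B/C; D/E] holding=A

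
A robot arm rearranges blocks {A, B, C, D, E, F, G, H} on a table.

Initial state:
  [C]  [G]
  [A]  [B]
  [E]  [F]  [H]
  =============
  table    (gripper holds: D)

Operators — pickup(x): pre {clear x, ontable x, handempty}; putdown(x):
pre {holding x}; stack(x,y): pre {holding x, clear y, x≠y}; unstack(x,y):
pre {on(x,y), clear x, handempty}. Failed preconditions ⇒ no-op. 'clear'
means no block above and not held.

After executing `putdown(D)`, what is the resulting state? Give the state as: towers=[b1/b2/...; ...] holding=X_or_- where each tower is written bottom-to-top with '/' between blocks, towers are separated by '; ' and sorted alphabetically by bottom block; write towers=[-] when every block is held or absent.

towers=[D; E/A/C; F/B/G; H] holding=-

before: towers=[E/A/C; F/B/G; H] holding=D
pre[putdown(D)]: holding(D) ✓
all met → apply putdown(D)
after:  towers=[D; E/A/C; F/B/G; H] holding=-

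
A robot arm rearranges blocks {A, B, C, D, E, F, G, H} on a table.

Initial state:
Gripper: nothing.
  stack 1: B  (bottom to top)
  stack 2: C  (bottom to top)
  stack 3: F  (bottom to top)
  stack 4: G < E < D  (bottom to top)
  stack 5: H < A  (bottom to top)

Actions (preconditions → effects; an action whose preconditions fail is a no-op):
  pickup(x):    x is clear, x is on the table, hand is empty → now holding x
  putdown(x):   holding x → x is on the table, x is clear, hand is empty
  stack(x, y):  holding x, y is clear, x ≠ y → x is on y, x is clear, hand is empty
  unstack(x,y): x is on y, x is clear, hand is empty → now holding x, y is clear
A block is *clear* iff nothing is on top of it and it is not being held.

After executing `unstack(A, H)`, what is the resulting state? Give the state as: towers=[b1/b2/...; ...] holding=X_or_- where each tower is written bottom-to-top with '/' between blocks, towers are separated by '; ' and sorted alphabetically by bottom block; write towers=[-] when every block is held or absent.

before: towers=[B; C; F; G/E/D; H/A] holding=-
pre[unstack(A, H)]: on(A,H) yes, clear(A) yes, handempty yes
all met → apply unstack(A, H)
after:  towers=[B; C; F; G/E/D; H] holding=A

towers=[B; C; F; G/E/D; H] holding=A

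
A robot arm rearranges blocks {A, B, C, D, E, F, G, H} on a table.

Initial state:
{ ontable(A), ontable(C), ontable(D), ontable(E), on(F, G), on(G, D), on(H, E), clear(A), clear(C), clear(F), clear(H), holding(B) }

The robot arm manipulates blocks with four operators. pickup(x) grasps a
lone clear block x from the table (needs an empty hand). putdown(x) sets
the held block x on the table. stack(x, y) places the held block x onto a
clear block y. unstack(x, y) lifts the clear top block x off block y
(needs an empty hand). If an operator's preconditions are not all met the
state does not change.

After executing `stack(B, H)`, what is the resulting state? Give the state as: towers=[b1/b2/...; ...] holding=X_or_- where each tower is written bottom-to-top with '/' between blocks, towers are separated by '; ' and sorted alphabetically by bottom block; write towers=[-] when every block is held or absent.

towers=[A; C; D/G/F; E/H/B] holding=-

before: towers=[A; C; D/G/F; E/H] holding=B
pre[stack(B, H)]: holding(B) yes, clear(H) yes, B≠H yes
all met → apply stack(B, H)
after:  towers=[A; C; D/G/F; E/H/B] holding=-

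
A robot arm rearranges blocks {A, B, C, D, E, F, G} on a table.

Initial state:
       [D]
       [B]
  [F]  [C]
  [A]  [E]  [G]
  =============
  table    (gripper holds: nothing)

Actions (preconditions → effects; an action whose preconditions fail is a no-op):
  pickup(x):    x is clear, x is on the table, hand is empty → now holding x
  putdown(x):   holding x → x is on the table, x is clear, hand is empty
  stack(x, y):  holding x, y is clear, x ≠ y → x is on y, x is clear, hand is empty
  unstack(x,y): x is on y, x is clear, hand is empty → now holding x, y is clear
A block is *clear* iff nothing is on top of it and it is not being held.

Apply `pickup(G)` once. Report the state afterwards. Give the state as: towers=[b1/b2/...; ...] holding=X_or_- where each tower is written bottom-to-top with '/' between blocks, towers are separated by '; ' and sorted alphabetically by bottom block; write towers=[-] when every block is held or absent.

towers=[A/F; E/C/B/D] holding=G

before: towers=[A/F; E/C/B/D; G] holding=-
pre[pickup(G)]: clear(G) ✓, ontable(G) ✓, handempty ✓
all met → apply pickup(G)
after:  towers=[A/F; E/C/B/D] holding=G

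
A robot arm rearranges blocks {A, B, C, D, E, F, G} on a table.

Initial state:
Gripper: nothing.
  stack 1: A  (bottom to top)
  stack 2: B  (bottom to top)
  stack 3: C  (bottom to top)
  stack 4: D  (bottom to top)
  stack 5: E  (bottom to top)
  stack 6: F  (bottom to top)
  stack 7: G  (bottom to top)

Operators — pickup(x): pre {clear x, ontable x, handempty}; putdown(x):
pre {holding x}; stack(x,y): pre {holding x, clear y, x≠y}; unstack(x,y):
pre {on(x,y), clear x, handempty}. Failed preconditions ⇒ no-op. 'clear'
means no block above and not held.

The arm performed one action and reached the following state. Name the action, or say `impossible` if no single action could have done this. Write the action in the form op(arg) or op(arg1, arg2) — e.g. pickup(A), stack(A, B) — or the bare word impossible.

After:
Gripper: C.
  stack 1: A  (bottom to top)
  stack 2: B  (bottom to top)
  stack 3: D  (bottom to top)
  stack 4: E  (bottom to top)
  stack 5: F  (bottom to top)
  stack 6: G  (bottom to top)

target: towers=[A; B; D; E; F; G] holding=C
         pickup(B) → towers=[A; C; D; E; F; G] holding=B
         pickup(F) → towers=[A; B; C; D; E; G] holding=F
         pickup(G) → towers=[A; B; C; D; E; F] holding=G
         pickup(D) → towers=[A; B; C; E; F; G] holding=D
         pickup(A) → towers=[B; C; D; E; F; G] holding=A
         pickup(E) → towers=[A; B; C; D; F; G] holding=E
         pickup(C) → towers=[A; B; D; E; F; G] holding=C  ← match

pickup(C)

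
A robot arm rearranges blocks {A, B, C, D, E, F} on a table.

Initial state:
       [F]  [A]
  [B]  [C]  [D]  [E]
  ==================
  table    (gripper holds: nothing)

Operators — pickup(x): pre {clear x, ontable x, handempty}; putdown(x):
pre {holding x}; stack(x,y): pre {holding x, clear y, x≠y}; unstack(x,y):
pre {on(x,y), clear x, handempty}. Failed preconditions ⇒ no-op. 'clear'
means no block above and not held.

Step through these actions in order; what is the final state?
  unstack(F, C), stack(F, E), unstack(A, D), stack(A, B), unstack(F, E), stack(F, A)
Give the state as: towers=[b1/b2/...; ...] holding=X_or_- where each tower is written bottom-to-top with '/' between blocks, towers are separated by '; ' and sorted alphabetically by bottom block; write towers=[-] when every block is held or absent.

step 1 (unstack(F, C)): towers=[B; C; D/A; E] holding=F
step 2 (stack(F, E)): towers=[B; C; D/A; E/F] holding=-
step 3 (unstack(A, D)): towers=[B; C; D; E/F] holding=A
step 4 (stack(A, B)): towers=[B/A; C; D; E/F] holding=-
step 5 (unstack(F, E)): towers=[B/A; C; D; E] holding=F
step 6 (stack(F, A)): towers=[B/A/F; C; D; E] holding=-

towers=[B/A/F; C; D; E] holding=-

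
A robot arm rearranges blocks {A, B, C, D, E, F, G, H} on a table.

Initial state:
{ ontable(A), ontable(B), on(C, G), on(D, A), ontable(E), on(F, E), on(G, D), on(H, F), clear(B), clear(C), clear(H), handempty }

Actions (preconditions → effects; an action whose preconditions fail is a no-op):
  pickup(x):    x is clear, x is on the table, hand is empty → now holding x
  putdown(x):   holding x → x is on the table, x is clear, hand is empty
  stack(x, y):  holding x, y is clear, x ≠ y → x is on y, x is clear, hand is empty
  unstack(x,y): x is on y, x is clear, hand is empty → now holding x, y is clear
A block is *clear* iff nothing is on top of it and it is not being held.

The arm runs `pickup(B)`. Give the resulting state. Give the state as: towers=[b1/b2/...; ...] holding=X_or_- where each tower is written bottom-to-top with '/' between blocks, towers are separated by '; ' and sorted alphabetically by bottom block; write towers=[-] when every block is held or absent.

before: towers=[A/D/G/C; B; E/F/H] holding=-
pre[pickup(B)]: clear(B) ok, ontable(B) ok, handempty ok
all met → apply pickup(B)
after:  towers=[A/D/G/C; E/F/H] holding=B

towers=[A/D/G/C; E/F/H] holding=B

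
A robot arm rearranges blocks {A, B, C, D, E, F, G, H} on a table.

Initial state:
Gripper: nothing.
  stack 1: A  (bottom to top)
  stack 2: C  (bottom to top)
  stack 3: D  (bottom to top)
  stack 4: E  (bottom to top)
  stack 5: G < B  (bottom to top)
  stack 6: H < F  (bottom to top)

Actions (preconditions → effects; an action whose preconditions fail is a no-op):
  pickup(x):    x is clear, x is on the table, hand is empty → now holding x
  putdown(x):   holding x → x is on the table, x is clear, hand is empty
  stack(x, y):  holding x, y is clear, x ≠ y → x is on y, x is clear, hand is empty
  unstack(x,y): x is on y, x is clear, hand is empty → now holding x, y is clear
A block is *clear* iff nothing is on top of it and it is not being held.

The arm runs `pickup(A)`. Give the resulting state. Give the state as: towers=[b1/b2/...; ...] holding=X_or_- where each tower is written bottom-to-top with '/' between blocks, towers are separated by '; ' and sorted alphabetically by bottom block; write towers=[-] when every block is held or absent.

towers=[C; D; E; G/B; H/F] holding=A

before: towers=[A; C; D; E; G/B; H/F] holding=-
pre[pickup(A)]: clear(A) yes, ontable(A) yes, handempty yes
all met → apply pickup(A)
after:  towers=[C; D; E; G/B; H/F] holding=A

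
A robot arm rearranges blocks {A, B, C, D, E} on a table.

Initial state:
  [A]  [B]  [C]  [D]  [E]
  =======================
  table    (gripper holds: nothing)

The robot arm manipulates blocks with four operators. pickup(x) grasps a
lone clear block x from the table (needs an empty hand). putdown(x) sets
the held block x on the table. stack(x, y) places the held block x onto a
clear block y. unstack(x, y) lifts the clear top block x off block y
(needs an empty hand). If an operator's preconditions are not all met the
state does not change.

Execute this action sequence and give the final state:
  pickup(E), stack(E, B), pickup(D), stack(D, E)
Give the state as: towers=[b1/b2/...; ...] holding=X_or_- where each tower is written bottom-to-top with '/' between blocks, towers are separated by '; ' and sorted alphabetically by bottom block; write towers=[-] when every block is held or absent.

step 1 (pickup(E)): towers=[A; B; C; D] holding=E
step 2 (stack(E, B)): towers=[A; B/E; C; D] holding=-
step 3 (pickup(D)): towers=[A; B/E; C] holding=D
step 4 (stack(D, E)): towers=[A; B/E/D; C] holding=-

towers=[A; B/E/D; C] holding=-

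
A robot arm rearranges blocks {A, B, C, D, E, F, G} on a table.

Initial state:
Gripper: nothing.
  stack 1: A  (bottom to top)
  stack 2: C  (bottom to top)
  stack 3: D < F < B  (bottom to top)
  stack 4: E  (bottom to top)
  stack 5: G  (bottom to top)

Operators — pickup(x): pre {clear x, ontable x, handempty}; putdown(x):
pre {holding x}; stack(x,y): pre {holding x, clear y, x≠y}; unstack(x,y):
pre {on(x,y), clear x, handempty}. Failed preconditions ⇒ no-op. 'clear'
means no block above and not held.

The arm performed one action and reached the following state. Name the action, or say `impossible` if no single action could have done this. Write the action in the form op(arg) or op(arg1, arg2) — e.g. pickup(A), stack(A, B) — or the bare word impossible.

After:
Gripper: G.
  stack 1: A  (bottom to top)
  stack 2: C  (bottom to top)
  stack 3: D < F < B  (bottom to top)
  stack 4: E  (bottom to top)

target: towers=[A; C; D/F/B; E] holding=G
     unstack(B, F) → towers=[A; C; D/F; E; G] holding=B
         pickup(G) → towers=[A; C; D/F/B; E] holding=G  ← match
         pickup(A) → towers=[C; D/F/B; E; G] holding=A
         pickup(E) → towers=[A; C; D/F/B; G] holding=E
         pickup(C) → towers=[A; D/F/B; E; G] holding=C

pickup(G)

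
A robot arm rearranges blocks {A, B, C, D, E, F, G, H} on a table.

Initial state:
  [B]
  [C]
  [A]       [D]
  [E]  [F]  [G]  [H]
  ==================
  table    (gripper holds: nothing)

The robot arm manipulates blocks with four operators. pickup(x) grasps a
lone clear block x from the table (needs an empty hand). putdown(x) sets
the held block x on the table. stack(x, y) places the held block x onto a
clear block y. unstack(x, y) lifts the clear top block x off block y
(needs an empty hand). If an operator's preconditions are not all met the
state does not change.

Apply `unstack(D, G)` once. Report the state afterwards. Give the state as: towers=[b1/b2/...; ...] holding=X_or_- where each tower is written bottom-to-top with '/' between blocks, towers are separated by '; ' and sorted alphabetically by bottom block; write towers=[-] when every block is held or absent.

towers=[E/A/C/B; F; G; H] holding=D

before: towers=[E/A/C/B; F; G/D; H] holding=-
pre[unstack(D, G)]: on(D,G) ✓, clear(D) ✓, handempty ✓
all met → apply unstack(D, G)
after:  towers=[E/A/C/B; F; G; H] holding=D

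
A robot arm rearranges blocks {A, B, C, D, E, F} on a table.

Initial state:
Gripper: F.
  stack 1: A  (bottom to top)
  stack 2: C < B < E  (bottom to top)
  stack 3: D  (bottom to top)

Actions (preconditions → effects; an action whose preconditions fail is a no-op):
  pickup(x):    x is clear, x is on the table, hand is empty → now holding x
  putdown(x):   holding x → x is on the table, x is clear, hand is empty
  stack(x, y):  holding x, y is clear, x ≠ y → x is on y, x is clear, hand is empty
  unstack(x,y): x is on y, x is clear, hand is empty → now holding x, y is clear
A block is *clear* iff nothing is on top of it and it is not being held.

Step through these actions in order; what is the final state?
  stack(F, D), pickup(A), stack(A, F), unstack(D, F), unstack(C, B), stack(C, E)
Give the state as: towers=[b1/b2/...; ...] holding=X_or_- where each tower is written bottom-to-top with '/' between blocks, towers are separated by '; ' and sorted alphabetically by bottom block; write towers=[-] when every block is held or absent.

step 1 (stack(F, D)): towers=[A; C/B/E; D/F] holding=-
step 2 (pickup(A)): towers=[C/B/E; D/F] holding=A
step 3 (stack(A, F)): towers=[C/B/E; D/F/A] holding=-
step 4 (unstack(D, F)) [no-op]: towers=[C/B/E; D/F/A] holding=-
step 5 (unstack(C, B)) [no-op]: towers=[C/B/E; D/F/A] holding=-
step 6 (stack(C, E)) [no-op]: towers=[C/B/E; D/F/A] holding=-

towers=[C/B/E; D/F/A] holding=-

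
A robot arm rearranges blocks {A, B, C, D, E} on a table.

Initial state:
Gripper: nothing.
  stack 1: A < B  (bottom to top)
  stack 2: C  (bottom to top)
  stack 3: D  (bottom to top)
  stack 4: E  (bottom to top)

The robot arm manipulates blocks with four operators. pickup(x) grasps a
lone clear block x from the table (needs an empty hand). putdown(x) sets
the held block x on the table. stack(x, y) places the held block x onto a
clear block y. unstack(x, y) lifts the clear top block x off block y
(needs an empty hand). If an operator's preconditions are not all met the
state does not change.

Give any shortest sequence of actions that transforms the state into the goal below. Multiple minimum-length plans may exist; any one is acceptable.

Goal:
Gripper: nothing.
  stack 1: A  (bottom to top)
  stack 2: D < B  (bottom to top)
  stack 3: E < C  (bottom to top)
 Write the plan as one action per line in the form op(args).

step 1 (unstack(B, A)): towers=[A; C; D; E] holding=B
step 2 (stack(B, D)): towers=[A; C; D/B; E] holding=-
step 3 (pickup(C)): towers=[A; D/B; E] holding=C
step 4 (stack(C, E)): towers=[A; D/B; E/C] holding=-
goal check: towers=[A; D/B; E/C] holding=- — reached (length 4, optimal by BFS)

unstack(B, A)
stack(B, D)
pickup(C)
stack(C, E)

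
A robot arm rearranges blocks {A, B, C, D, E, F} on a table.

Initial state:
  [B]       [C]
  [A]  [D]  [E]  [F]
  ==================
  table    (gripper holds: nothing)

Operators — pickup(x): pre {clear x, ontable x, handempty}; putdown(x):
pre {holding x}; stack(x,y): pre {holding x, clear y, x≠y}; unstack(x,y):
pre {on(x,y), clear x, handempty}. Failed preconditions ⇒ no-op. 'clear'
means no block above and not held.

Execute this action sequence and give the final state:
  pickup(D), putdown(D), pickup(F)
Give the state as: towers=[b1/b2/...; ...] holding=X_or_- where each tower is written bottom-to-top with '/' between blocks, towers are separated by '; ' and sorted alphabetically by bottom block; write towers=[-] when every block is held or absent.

step 1 (pickup(D)): towers=[A/B; E/C; F] holding=D
step 2 (putdown(D)): towers=[A/B; D; E/C; F] holding=-
step 3 (pickup(F)): towers=[A/B; D; E/C] holding=F

towers=[A/B; D; E/C] holding=F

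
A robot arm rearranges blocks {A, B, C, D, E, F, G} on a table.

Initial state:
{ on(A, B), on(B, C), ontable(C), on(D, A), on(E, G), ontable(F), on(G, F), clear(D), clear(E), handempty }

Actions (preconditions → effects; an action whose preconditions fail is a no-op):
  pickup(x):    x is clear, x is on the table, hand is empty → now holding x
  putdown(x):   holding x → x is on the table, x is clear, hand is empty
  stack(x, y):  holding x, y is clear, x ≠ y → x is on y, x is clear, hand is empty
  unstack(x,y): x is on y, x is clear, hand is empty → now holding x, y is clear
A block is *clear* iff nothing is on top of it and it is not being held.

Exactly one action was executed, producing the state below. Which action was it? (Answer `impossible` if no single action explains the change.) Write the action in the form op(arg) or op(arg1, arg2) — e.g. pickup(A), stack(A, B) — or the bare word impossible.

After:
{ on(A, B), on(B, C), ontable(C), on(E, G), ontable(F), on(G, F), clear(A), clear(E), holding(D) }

unstack(D, A)

target: towers=[C/B/A; F/G/E] holding=D
     unstack(D, A) → towers=[C/B/A; F/G/E] holding=D  ← match
     unstack(E, G) → towers=[C/B/A/D; F/G] holding=E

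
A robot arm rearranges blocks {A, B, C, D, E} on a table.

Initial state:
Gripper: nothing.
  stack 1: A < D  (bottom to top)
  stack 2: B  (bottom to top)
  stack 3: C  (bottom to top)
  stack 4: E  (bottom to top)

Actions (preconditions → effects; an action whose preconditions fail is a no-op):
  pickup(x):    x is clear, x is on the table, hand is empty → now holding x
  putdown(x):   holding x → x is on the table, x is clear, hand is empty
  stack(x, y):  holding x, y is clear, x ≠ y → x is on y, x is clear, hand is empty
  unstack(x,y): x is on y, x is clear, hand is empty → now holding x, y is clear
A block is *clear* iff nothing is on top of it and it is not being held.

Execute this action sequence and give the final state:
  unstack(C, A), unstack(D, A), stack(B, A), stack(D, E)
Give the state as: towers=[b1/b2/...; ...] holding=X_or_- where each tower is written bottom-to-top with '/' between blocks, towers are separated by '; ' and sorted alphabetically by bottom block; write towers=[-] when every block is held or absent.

towers=[A; B; C; E/D] holding=-

step 1 (unstack(C, A)) [no-op]: towers=[A/D; B; C; E] holding=-
step 2 (unstack(D, A)): towers=[A; B; C; E] holding=D
step 3 (stack(B, A)) [no-op]: towers=[A; B; C; E] holding=D
step 4 (stack(D, E)): towers=[A; B; C; E/D] holding=-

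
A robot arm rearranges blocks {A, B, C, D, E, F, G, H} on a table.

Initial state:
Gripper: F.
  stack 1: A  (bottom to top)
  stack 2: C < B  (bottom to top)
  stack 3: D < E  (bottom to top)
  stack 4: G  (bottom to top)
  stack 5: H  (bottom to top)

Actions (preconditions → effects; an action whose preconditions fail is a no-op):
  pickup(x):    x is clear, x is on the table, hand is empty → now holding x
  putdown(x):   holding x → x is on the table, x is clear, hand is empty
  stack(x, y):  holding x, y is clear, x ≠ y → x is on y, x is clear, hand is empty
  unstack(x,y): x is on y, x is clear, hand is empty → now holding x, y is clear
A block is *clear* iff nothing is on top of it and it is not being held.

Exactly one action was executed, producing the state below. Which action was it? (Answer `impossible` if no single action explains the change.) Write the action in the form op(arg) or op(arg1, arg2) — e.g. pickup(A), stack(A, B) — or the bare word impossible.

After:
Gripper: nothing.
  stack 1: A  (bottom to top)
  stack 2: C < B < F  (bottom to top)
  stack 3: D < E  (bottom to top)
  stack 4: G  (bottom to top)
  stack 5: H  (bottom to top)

target: towers=[A; C/B/F; D/E; G; H] holding=-
        putdown(F) → towers=[A; C/B; D/E; F; G; H] holding=-
       stack(F, G) → towers=[A; C/B; D/E; G/F; H] holding=-
       stack(F, A) → towers=[A/F; C/B; D/E; G; H] holding=-
       stack(F, E) → towers=[A; C/B; D/E/F; G; H] holding=-
       stack(F, H) → towers=[A; C/B; D/E; G; H/F] holding=-
       stack(F, B) → towers=[A; C/B/F; D/E; G; H] holding=-  ← match

stack(F, B)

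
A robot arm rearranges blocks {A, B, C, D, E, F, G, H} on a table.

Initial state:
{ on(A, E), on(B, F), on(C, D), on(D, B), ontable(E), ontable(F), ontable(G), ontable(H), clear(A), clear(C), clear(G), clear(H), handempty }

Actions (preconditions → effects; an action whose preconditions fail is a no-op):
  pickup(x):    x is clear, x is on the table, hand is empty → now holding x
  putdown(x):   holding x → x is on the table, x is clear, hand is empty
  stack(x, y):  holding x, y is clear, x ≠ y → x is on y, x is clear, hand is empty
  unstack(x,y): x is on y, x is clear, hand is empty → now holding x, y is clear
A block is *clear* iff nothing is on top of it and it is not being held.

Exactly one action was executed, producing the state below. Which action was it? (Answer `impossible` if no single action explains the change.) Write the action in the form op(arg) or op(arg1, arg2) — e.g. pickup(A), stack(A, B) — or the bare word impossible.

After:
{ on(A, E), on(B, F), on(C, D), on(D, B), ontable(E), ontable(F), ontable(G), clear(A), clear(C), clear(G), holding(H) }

target: towers=[E/A; F/B/D/C; G] holding=H
         pickup(G) → towers=[E/A; F/B/D/C; H] holding=G
     unstack(A, E) → towers=[E; F/B/D/C; G; H] holding=A
         pickup(H) → towers=[E/A; F/B/D/C; G] holding=H  ← match
     unstack(C, D) → towers=[E/A; F/B/D; G; H] holding=C

pickup(H)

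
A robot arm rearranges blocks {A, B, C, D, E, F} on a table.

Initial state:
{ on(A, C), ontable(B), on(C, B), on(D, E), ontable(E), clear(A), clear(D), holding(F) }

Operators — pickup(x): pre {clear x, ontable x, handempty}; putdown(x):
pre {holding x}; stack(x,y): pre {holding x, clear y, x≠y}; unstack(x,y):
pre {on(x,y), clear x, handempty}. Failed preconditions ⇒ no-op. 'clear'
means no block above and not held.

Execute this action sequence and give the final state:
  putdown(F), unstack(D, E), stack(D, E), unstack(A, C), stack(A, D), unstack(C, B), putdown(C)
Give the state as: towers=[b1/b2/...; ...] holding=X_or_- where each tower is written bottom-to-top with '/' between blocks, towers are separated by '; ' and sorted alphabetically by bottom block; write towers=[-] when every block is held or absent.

step 1 (putdown(F)): towers=[B/C/A; E/D; F] holding=-
step 2 (unstack(D, E)): towers=[B/C/A; E; F] holding=D
step 3 (stack(D, E)): towers=[B/C/A; E/D; F] holding=-
step 4 (unstack(A, C)): towers=[B/C; E/D; F] holding=A
step 5 (stack(A, D)): towers=[B/C; E/D/A; F] holding=-
step 6 (unstack(C, B)): towers=[B; E/D/A; F] holding=C
step 7 (putdown(C)): towers=[B; C; E/D/A; F] holding=-

towers=[B; C; E/D/A; F] holding=-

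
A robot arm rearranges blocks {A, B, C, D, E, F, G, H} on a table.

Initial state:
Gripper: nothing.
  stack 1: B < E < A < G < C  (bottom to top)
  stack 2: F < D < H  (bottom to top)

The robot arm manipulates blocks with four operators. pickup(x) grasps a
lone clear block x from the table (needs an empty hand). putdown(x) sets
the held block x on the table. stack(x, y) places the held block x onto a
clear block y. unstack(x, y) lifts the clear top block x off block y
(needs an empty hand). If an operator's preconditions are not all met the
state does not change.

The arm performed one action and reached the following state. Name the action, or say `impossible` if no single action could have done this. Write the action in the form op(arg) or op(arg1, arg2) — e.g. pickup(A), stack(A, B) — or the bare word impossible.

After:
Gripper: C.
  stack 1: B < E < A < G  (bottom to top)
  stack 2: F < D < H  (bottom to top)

unstack(C, G)

target: towers=[B/E/A/G; F/D/H] holding=C
     unstack(H, D) → towers=[B/E/A/G/C; F/D] holding=H
     unstack(C, G) → towers=[B/E/A/G; F/D/H] holding=C  ← match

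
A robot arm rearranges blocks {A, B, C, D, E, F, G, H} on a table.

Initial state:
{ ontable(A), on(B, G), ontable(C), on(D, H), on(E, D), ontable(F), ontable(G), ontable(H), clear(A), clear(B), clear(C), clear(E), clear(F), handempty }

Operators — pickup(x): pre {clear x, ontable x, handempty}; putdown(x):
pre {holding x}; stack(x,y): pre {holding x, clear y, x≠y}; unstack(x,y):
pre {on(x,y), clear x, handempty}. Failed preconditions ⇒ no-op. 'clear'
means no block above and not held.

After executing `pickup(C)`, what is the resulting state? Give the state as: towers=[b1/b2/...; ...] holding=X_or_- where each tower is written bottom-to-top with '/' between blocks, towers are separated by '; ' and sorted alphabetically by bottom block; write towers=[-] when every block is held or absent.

before: towers=[A; C; F; G/B; H/D/E] holding=-
pre[pickup(C)]: clear(C) ✓, ontable(C) ✓, handempty ✓
all met → apply pickup(C)
after:  towers=[A; F; G/B; H/D/E] holding=C

towers=[A; F; G/B; H/D/E] holding=C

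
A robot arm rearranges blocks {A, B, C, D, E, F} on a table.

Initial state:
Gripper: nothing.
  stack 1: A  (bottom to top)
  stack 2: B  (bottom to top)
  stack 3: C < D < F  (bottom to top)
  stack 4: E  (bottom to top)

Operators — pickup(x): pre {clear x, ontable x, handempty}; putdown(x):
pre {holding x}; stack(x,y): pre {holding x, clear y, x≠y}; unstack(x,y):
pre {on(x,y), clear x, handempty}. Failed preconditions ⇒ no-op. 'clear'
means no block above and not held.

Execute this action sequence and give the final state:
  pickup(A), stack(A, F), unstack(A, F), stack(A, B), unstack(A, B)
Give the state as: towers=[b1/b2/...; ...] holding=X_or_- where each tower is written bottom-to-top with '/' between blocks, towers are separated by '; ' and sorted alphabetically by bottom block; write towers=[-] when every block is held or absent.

towers=[B; C/D/F; E] holding=A

step 1 (pickup(A)): towers=[B; C/D/F; E] holding=A
step 2 (stack(A, F)): towers=[B; C/D/F/A; E] holding=-
step 3 (unstack(A, F)): towers=[B; C/D/F; E] holding=A
step 4 (stack(A, B)): towers=[B/A; C/D/F; E] holding=-
step 5 (unstack(A, B)): towers=[B; C/D/F; E] holding=A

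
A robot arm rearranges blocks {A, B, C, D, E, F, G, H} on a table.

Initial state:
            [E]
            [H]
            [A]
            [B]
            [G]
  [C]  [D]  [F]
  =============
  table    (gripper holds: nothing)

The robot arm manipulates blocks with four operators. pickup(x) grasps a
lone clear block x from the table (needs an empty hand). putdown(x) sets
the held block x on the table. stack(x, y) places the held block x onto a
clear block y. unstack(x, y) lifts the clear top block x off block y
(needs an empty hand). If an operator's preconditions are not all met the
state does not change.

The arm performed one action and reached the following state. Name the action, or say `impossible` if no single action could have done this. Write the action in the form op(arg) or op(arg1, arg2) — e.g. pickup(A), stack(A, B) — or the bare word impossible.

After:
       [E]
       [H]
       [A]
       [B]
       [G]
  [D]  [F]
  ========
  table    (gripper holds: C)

target: towers=[D; F/G/B/A/H/E] holding=C
     unstack(E, H) → towers=[C; D; F/G/B/A/H] holding=E
         pickup(D) → towers=[C; F/G/B/A/H/E] holding=D
         pickup(C) → towers=[D; F/G/B/A/H/E] holding=C  ← match

pickup(C)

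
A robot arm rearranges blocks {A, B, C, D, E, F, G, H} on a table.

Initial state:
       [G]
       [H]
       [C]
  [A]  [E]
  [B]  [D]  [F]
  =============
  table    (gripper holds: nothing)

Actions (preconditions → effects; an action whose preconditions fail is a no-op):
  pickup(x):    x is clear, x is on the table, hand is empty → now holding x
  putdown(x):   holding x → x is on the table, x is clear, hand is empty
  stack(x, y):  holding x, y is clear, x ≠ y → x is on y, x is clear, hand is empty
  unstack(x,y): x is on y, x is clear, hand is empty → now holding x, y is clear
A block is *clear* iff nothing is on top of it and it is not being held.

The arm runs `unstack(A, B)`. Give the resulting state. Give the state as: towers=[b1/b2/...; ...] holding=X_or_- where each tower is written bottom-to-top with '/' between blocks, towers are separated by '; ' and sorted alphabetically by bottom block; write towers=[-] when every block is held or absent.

towers=[B; D/E/C/H/G; F] holding=A

before: towers=[B/A; D/E/C/H/G; F] holding=-
pre[unstack(A, B)]: on(A,B) yes, clear(A) yes, handempty yes
all met → apply unstack(A, B)
after:  towers=[B; D/E/C/H/G; F] holding=A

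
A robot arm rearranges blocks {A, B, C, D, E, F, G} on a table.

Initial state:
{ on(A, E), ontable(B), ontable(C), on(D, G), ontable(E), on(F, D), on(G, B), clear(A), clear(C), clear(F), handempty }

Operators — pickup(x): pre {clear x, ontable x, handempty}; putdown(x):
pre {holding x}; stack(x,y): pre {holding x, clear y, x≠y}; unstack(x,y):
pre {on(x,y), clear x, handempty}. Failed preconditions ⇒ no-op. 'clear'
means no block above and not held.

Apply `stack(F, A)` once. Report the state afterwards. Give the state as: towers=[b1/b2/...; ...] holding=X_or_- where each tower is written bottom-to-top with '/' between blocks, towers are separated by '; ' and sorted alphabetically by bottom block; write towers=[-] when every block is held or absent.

before: towers=[B/G/D/F; C; E/A] holding=-
pre[stack(F, A)]: holding(F) no, clear(A) yes, F≠A yes
holding(F) unmet → stack(F, A) is a no-op
after:  towers=[B/G/D/F; C; E/A] holding=-

towers=[B/G/D/F; C; E/A] holding=-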